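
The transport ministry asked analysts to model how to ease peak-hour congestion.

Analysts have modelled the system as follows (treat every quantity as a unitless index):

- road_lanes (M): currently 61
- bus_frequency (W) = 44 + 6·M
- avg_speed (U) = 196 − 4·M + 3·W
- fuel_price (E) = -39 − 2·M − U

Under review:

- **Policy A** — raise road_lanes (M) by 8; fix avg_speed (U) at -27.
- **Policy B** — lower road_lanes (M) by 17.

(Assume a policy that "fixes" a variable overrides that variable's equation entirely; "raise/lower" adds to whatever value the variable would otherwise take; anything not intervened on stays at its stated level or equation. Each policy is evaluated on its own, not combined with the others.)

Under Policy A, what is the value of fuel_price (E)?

-150

Policy A (M + 8, U := -27):
  M = 61 + 8 = 69
  W = 44 + 6·69 = 458
  U = -27
  E = -39 − 2·69 − (-27) = -150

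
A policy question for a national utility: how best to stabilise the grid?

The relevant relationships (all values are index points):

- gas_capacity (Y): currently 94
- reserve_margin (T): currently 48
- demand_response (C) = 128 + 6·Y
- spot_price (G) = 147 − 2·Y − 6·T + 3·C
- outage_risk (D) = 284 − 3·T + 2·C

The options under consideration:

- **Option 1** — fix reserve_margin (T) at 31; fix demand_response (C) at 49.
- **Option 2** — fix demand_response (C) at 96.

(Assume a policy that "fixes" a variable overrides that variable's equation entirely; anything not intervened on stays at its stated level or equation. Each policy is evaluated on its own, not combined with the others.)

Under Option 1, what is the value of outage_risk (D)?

Option 1 (T := 31, C := 49):
  Y = 94
  T = 31
  C = 49
  D = 284 − 3·31 + 2·49 = 289

289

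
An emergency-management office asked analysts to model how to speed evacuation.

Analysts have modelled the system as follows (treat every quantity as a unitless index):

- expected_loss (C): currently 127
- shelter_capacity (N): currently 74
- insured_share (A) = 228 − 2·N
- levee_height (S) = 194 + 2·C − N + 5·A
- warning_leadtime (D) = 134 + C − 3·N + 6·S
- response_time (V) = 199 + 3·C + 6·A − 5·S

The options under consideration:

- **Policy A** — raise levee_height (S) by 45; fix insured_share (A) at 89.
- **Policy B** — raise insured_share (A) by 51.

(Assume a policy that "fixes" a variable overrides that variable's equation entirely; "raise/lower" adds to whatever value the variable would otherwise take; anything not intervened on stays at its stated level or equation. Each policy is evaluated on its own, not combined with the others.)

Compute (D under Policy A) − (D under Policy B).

-990

Policy A (S + 45, A := 89):
  C = 127
  N = 74
  A = 89
  S = 194 + 2·127 − 74 + 5·89 (+45 from intervention) = 864
  D = 134 + 127 − 3·74 + 6·864 = 5223
Policy B (A + 51):
  C = 127
  N = 74
  A = 228 − 2·74 (+51 from intervention) = 131
  S = 194 + 2·127 − 74 + 5·131 = 1029
  D = 134 + 127 − 3·74 + 6·1029 = 6213
D: 5223 − 6213 = -990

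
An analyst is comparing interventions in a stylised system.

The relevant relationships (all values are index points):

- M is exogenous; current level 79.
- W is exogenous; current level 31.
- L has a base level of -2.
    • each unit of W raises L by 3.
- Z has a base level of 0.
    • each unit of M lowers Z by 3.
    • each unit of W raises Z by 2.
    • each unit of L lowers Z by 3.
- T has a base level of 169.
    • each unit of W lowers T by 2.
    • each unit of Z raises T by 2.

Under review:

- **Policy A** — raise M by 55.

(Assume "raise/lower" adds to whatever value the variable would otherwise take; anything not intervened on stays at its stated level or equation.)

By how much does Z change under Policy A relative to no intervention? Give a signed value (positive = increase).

-165

Baseline:
  M = 79
  W = 31
  L = -2 + 3·31 = 91
  Z = 0 − 3·79 + 2·31 − 3·91 = -448
Policy A (M + 55):
  M = 79 + 55 = 134
  W = 31
  L = -2 + 3·31 = 91
  Z = 0 − 3·134 + 2·31 − 3·91 = -613
Change in Z: -613 − (-448) = -165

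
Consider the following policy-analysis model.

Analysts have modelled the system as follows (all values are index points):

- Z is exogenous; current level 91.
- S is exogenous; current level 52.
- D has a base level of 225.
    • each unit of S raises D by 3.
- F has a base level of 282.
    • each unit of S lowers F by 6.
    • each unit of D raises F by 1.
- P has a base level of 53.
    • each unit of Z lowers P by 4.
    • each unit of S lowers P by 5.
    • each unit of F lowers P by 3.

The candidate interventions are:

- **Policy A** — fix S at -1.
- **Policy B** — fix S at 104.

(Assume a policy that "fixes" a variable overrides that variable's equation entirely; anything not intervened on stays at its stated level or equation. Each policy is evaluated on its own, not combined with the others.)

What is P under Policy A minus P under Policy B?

Policy A (S := -1):
  Z = 91
  S = -1
  D = 225 + 3·(-1) = 222
  F = 282 − 6·(-1) + 222 = 510
  P = 53 − 4·91 − 5·(-1) − 3·510 = -1836
Policy B (S := 104):
  Z = 91
  S = 104
  D = 225 + 3·104 = 537
  F = 282 − 6·104 + 537 = 195
  P = 53 − 4·91 − 5·104 − 3·195 = -1416
P: -1836 − (-1416) = -420

-420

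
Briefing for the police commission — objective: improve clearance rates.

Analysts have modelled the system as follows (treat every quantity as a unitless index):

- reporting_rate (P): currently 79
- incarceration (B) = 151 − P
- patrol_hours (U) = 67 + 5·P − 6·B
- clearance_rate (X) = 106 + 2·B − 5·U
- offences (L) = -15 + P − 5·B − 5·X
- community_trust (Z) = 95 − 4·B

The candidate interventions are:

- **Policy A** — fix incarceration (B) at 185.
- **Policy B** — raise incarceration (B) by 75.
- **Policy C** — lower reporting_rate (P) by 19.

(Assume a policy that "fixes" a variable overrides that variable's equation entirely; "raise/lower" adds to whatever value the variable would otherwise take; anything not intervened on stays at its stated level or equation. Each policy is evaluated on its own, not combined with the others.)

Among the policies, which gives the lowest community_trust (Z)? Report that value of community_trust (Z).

-645

Policy A (B := 185):
  P = 79
  B = 185
  Z = 95 − 4·185 = -645
Policy B (B + 75):
  P = 79
  B = 151 − 79 (+75 from intervention) = 147
  Z = 95 − 4·147 = -493
Policy C (P − 19):
  P = 79 − 19 = 60
  B = 151 − 60 = 91
  Z = 95 − 4·91 = -269
Comparing — Policy A: Z=-645, Policy B: Z=-493, Policy C: Z=-269. Lowest is -645 (Policy A).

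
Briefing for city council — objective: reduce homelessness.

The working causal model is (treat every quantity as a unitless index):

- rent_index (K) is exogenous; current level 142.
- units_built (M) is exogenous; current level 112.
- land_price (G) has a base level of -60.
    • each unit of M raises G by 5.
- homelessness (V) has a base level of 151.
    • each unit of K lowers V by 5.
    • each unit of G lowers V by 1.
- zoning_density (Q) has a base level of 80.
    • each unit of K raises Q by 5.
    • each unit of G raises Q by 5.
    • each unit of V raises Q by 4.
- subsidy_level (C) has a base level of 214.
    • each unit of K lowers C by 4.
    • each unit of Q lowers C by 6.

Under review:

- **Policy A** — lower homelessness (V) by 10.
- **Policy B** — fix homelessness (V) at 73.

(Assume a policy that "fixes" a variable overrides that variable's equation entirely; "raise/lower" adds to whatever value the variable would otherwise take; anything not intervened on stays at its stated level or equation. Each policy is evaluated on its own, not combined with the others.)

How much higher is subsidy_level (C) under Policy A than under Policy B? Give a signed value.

27408

Policy A (V − 10):
  K = 142
  M = 112
  G = -60 + 5·112 = 500
  V = 151 − 5·142 − 500 (−10 from intervention) = -1069
  Q = 80 + 5·142 + 5·500 + 4·(-1069) = -986
  C = 214 − 4·142 − 6·(-986) = 5562
Policy B (V := 73):
  K = 142
  M = 112
  G = -60 + 5·112 = 500
  V = 73
  Q = 80 + 5·142 + 5·500 + 4·73 = 3582
  C = 214 − 4·142 − 6·3582 = -21846
C: 5562 − (-21846) = 27408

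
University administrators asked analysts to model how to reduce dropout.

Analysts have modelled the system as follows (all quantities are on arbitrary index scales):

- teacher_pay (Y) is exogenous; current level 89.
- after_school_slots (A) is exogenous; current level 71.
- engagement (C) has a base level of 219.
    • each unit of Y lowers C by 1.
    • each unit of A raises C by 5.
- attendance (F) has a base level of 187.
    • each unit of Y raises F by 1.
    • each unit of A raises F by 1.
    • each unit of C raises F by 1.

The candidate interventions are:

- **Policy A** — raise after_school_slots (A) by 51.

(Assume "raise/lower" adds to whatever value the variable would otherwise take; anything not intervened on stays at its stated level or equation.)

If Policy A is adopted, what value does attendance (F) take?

1138

Policy A (A + 51):
  Y = 89
  A = 71 + 51 = 122
  C = 219 − 89 + 5·122 = 740
  F = 187 + 89 + 122 + 740 = 1138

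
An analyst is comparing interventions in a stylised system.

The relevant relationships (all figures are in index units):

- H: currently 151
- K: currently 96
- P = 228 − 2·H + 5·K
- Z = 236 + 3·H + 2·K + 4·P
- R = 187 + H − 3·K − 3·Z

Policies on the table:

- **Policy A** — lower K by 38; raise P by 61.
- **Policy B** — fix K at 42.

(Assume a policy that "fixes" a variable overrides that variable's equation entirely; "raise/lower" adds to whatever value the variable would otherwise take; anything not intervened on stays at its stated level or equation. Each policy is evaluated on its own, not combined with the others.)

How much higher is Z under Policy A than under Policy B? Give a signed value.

596

Policy A (K − 38, P + 61):
  H = 151
  K = 96 − 38 = 58
  P = 228 − 2·151 + 5·58 (+61 from intervention) = 277
  Z = 236 + 3·151 + 2·58 + 4·277 = 1913
Policy B (K := 42):
  H = 151
  K = 42
  P = 228 − 2·151 + 5·42 = 136
  Z = 236 + 3·151 + 2·42 + 4·136 = 1317
Z: 1913 − 1317 = 596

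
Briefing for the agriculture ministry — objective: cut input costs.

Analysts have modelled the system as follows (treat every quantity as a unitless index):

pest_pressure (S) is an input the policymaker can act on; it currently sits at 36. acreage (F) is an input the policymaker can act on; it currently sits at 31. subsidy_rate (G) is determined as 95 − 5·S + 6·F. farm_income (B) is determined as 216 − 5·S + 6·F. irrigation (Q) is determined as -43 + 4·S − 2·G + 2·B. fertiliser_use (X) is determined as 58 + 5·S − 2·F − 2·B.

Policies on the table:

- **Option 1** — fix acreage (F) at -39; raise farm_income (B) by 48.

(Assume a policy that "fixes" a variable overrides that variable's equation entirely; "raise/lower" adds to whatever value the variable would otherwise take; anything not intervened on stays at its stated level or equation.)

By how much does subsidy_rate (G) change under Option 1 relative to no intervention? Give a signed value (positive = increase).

Baseline:
  S = 36
  F = 31
  G = 95 − 5·36 + 6·31 = 101
Option 1 (F := -39, B + 48):
  S = 36
  F = -39
  G = 95 − 5·36 + 6·(-39) = -319
Change in G: -319 − 101 = -420

-420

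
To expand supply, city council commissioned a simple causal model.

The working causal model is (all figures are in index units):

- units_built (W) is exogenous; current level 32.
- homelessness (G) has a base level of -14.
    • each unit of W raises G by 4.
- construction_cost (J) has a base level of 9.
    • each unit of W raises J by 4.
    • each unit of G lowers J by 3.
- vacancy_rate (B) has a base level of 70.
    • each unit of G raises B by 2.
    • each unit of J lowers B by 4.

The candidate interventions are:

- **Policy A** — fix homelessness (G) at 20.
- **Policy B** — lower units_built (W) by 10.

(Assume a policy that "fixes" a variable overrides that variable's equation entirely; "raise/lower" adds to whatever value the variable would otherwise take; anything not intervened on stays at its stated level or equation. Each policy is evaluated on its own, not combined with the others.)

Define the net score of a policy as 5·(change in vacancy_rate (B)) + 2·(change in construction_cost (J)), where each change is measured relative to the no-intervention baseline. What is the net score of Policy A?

-6016

Baseline:
  W = 32
  G = -14 + 4·32 = 114
  J = 9 + 4·32 − 3·114 = -205
  B = 70 + 2·114 − 4·(-205) = 1118
Policy A (G := 20):
  W = 32
  G = 20
  J = 9 + 4·32 − 3·20 = 77
  B = 70 + 2·20 − 4·77 = -198
ΔB = -198 − 1118 = -1316; ΔJ = 77 − (-205) = 282
Score = 5·(-1316) + 2·282 = -6016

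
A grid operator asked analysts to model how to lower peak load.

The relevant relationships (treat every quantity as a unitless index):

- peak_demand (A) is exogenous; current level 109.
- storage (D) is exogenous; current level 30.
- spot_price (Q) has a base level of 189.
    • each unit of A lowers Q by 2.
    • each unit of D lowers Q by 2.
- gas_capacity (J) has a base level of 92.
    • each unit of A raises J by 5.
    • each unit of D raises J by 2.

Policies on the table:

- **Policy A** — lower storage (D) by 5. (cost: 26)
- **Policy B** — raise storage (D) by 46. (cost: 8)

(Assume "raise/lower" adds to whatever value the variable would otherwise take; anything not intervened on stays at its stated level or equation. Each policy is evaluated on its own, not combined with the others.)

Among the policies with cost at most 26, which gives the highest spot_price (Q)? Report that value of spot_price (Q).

-79

Policy A (D − 5):
  A = 109
  D = 30 − 5 = 25
  Q = 189 − 2·109 − 2·25 = -79
Policy B (D + 46):
  A = 109
  D = 30 + 46 = 76
  Q = 189 − 2·109 − 2·76 = -181
Comparing — Policy A: Q=-79, Policy B: Q=-181. Highest is -79 (Policy A).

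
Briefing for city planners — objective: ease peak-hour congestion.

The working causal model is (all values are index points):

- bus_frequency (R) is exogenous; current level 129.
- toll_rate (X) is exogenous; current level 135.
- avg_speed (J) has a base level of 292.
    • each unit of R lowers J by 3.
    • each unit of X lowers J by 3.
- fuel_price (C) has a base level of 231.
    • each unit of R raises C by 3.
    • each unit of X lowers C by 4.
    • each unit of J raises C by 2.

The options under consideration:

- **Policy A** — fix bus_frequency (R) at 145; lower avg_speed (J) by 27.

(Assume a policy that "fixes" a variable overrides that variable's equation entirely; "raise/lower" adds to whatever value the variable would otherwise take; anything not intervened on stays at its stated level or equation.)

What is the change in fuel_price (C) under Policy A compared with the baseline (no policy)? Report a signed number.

Baseline:
  R = 129
  X = 135
  J = 292 − 3·129 − 3·135 = -500
  C = 231 + 3·129 − 4·135 + 2·(-500) = -922
Policy A (R := 145, J − 27):
  R = 145
  X = 135
  J = 292 − 3·145 − 3·135 (−27 from intervention) = -575
  C = 231 + 3·145 − 4·135 + 2·(-575) = -1024
Change in C: -1024 − (-922) = -102

-102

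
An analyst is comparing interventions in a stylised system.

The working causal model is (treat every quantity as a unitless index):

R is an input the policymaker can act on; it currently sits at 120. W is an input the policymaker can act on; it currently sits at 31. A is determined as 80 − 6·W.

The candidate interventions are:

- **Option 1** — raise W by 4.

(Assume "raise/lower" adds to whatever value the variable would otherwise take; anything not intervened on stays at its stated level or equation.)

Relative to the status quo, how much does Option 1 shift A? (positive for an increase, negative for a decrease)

-24

Baseline:
  W = 31
  A = 80 − 6·31 = -106
Option 1 (W + 4):
  W = 31 + 4 = 35
  A = 80 − 6·35 = -130
Change in A: -130 − (-106) = -24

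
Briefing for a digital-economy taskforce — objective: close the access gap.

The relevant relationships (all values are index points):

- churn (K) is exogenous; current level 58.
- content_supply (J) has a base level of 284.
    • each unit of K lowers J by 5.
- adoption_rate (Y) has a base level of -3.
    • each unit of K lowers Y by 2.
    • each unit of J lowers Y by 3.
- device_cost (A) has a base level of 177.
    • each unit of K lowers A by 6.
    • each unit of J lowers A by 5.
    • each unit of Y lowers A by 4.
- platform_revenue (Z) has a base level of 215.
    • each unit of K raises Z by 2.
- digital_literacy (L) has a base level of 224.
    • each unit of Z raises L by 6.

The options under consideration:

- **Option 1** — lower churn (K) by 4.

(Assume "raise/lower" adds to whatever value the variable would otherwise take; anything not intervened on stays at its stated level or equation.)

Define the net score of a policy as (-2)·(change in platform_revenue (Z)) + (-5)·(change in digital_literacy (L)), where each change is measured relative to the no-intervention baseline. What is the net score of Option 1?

256

Baseline:
  K = 58
  Z = 215 + 2·58 = 331
  L = 224 + 6·331 = 2210
Option 1 (K − 4):
  K = 58 − 4 = 54
  Z = 215 + 2·54 = 323
  L = 224 + 6·323 = 2162
ΔZ = 323 − 331 = -8; ΔL = 2162 − 2210 = -48
Score = (-2)·(-8) + (-5)·(-48) = 256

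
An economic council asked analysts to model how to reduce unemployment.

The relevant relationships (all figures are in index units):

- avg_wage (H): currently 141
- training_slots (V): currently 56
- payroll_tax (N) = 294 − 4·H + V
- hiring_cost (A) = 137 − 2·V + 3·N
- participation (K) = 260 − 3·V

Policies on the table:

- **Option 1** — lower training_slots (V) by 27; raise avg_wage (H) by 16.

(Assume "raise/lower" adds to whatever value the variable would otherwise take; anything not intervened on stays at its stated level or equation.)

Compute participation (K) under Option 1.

173

Option 1 (V − 27, H + 16):
  V = 56 − 27 = 29
  K = 260 − 3·29 = 173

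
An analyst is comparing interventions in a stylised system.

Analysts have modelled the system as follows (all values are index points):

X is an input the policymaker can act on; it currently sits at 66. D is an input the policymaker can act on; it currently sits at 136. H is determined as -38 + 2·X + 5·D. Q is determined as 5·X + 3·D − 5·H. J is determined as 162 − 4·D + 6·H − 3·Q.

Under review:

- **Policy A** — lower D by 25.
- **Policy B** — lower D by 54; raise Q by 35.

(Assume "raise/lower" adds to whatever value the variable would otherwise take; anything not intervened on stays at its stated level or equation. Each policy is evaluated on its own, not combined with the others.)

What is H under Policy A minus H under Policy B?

Policy A (D − 25):
  X = 66
  D = 136 − 25 = 111
  H = -38 + 2·66 + 5·111 = 649
Policy B (D − 54, Q + 35):
  X = 66
  D = 136 − 54 = 82
  H = -38 + 2·66 + 5·82 = 504
H: 649 − 504 = 145

145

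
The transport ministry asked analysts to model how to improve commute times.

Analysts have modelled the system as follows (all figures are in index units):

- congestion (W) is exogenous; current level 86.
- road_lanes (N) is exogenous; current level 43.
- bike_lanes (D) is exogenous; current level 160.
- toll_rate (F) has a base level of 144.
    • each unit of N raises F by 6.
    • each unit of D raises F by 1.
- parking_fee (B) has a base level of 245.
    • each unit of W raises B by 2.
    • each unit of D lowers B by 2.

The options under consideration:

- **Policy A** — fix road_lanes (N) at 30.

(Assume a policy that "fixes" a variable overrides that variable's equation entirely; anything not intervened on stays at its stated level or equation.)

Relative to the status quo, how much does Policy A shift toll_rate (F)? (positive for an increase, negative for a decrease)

-78

Baseline:
  N = 43
  D = 160
  F = 144 + 6·43 + 160 = 562
Policy A (N := 30):
  N = 30
  D = 160
  F = 144 + 6·30 + 160 = 484
Change in F: 484 − 562 = -78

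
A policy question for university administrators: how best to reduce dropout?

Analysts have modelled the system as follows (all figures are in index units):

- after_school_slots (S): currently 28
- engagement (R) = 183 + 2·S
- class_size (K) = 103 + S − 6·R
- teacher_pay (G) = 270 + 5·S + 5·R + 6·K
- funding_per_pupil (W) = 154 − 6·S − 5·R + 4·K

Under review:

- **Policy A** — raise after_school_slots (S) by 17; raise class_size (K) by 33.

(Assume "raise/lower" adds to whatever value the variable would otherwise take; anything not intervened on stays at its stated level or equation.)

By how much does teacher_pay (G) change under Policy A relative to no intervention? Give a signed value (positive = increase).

-669

Baseline:
  S = 28
  R = 183 + 2·28 = 239
  K = 103 + 28 − 6·239 = -1303
  G = 270 + 5·28 + 5·239 + 6·(-1303) = -6213
Policy A (S + 17, K + 33):
  S = 28 + 17 = 45
  R = 183 + 2·45 = 273
  K = 103 + 45 − 6·273 (+33 from intervention) = -1457
  G = 270 + 5·45 + 5·273 + 6·(-1457) = -6882
Change in G: -6882 − (-6213) = -669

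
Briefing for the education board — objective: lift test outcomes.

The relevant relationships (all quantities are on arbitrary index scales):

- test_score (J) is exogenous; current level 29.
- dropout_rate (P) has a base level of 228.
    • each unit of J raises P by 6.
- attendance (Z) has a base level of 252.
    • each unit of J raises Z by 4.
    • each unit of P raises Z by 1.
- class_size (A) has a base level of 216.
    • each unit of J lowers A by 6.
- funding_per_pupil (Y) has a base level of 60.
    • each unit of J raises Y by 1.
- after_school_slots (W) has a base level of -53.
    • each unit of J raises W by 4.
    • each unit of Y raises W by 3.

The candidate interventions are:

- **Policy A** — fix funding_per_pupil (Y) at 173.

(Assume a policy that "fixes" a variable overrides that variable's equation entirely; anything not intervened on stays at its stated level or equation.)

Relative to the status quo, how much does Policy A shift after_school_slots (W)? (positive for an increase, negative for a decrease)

252

Baseline:
  J = 29
  Y = 60 + 29 = 89
  W = -53 + 4·29 + 3·89 = 330
Policy A (Y := 173):
  J = 29
  Y = 173
  W = -53 + 4·29 + 3·173 = 582
Change in W: 582 − 330 = 252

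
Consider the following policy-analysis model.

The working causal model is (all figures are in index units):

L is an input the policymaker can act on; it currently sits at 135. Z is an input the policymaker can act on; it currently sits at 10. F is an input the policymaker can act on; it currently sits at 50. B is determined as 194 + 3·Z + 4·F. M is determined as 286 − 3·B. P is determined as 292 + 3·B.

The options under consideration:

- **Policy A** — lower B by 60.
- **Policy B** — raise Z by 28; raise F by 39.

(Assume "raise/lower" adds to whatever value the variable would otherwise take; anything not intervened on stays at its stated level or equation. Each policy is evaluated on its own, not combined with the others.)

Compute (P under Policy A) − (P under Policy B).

Policy A (B − 60):
  Z = 10
  F = 50
  B = 194 + 3·10 + 4·50 (−60 from intervention) = 364
  P = 292 + 3·364 = 1384
Policy B (Z + 28, F + 39):
  Z = 10 + 28 = 38
  F = 50 + 39 = 89
  B = 194 + 3·38 + 4·89 = 664
  P = 292 + 3·664 = 2284
P: 1384 − 2284 = -900

-900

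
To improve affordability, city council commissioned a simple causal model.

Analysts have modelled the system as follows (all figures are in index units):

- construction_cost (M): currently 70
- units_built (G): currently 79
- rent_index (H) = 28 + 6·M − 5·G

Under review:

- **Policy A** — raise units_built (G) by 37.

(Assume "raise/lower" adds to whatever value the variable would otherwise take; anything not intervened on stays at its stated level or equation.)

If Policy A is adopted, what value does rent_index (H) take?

-132

Policy A (G + 37):
  M = 70
  G = 79 + 37 = 116
  H = 28 + 6·70 − 5·116 = -132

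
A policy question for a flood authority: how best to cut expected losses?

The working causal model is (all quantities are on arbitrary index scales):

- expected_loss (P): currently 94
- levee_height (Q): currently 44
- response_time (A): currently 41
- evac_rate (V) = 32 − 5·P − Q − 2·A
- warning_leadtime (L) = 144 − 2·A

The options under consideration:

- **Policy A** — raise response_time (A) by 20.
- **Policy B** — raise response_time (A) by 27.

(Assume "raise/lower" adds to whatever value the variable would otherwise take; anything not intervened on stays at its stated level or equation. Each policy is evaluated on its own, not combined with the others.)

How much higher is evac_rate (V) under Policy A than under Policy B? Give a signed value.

Policy A (A + 20):
  P = 94
  Q = 44
  A = 41 + 20 = 61
  V = 32 − 5·94 − 44 − 2·61 = -604
Policy B (A + 27):
  P = 94
  Q = 44
  A = 41 + 27 = 68
  V = 32 − 5·94 − 44 − 2·68 = -618
V: -604 − (-618) = 14

14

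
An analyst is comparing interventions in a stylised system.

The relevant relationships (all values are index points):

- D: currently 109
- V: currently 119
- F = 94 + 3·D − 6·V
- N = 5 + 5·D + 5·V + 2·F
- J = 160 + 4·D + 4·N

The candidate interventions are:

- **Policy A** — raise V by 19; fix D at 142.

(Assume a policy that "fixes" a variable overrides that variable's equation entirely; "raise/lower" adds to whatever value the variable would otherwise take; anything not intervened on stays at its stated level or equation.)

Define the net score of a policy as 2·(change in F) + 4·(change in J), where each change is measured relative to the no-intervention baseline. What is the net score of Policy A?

4178

Baseline:
  D = 109
  V = 119
  F = 94 + 3·109 − 6·119 = -293
  N = 5 + 5·109 + 5·119 + 2·(-293) = 559
  J = 160 + 4·109 + 4·559 = 2832
Policy A (V + 19, D := 142):
  D = 142
  V = 119 + 19 = 138
  F = 94 + 3·142 − 6·138 = -308
  N = 5 + 5·142 + 5·138 + 2·(-308) = 789
  J = 160 + 4·142 + 4·789 = 3884
ΔF = -308 − (-293) = -15; ΔJ = 3884 − 2832 = 1052
Score = 2·(-15) + 4·1052 = 4178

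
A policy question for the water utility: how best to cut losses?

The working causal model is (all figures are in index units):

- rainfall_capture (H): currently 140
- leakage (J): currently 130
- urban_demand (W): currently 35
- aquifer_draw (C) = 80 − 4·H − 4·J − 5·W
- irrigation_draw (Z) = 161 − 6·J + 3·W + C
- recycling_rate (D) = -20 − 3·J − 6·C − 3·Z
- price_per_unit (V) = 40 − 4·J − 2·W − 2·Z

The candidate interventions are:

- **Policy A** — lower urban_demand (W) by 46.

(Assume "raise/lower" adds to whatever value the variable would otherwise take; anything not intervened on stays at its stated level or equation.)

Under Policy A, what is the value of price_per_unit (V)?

2736

Policy A (W − 46):
  H = 140
  J = 130
  W = 35 − 46 = -11
  C = 80 − 4·140 − 4·130 − 5·(-11) = -945
  Z = 161 − 6·130 + 3·(-11) + (-945) = -1597
  V = 40 − 4·130 − 2·(-11) − 2·(-1597) = 2736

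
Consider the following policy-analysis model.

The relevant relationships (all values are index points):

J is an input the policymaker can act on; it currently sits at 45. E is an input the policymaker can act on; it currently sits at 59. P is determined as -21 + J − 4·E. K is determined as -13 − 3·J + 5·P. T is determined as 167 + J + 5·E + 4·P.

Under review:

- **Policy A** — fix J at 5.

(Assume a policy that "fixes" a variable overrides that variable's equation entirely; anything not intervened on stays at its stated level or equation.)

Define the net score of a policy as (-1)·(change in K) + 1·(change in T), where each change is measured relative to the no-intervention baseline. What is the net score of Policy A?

-120

Baseline:
  J = 45
  E = 59
  P = -21 + 45 − 4·59 = -212
  K = -13 − 3·45 + 5·(-212) = -1208
  T = 167 + 45 + 5·59 + 4·(-212) = -341
Policy A (J := 5):
  J = 5
  E = 59
  P = -21 + 5 − 4·59 = -252
  K = -13 − 3·5 + 5·(-252) = -1288
  T = 167 + 5 + 5·59 + 4·(-252) = -541
ΔK = -1288 − (-1208) = -80; ΔT = -541 − (-341) = -200
Score = (-1)·(-80) + 1·(-200) = -120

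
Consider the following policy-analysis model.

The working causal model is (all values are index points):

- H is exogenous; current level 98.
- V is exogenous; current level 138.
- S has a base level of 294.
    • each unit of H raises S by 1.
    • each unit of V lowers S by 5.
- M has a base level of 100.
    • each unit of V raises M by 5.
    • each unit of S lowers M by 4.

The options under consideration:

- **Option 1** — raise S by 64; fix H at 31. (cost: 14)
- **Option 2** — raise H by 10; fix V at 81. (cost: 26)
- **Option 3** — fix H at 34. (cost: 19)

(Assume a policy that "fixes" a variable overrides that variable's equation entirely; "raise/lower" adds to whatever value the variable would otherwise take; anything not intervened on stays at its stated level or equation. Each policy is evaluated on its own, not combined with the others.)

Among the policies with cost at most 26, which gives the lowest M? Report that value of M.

Option 1 (S + 64, H := 31):
  H = 31
  V = 138
  S = 294 + 31 − 5·138 (+64 from intervention) = -301
  M = 100 + 5·138 − 4·(-301) = 1994
Option 2 (H + 10, V := 81):
  H = 98 + 10 = 108
  V = 81
  S = 294 + 108 − 5·81 = -3
  M = 100 + 5·81 − 4·(-3) = 517
Option 3 (H := 34):
  H = 34
  V = 138
  S = 294 + 34 − 5·138 = -362
  M = 100 + 5·138 − 4·(-362) = 2238
Comparing — Option 1: M=1994, Option 2: M=517, Option 3: M=2238. Lowest is 517 (Option 2).

517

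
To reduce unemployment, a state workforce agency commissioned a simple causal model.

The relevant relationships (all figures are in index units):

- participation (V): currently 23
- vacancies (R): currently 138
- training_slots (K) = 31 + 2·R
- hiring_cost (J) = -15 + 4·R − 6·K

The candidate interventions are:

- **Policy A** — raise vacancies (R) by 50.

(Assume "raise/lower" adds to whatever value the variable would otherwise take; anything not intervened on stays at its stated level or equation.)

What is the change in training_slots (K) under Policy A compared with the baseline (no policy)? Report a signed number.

Baseline:
  R = 138
  K = 31 + 2·138 = 307
Policy A (R + 50):
  R = 138 + 50 = 188
  K = 31 + 2·188 = 407
Change in K: 407 − 307 = 100

100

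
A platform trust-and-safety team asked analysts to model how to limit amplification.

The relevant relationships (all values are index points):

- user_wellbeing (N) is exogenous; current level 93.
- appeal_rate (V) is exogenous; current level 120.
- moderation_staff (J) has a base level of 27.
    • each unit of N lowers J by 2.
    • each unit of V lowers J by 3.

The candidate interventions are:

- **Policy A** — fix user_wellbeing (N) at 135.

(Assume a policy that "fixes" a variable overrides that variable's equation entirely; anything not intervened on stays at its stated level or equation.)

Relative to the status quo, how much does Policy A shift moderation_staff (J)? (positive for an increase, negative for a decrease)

Baseline:
  N = 93
  V = 120
  J = 27 − 2·93 − 3·120 = -519
Policy A (N := 135):
  N = 135
  V = 120
  J = 27 − 2·135 − 3·120 = -603
Change in J: -603 − (-519) = -84

-84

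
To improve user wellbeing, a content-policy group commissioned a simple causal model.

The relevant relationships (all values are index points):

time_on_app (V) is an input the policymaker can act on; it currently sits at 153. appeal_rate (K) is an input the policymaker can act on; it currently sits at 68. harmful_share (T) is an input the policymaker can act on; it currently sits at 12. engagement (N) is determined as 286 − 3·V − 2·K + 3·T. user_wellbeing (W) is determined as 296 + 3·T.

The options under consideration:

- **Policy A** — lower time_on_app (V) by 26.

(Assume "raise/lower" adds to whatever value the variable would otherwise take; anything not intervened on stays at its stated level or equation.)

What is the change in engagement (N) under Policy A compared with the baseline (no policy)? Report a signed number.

78

Baseline:
  V = 153
  K = 68
  T = 12
  N = 286 − 3·153 − 2·68 + 3·12 = -273
Policy A (V − 26):
  V = 153 − 26 = 127
  K = 68
  T = 12
  N = 286 − 3·127 − 2·68 + 3·12 = -195
Change in N: -195 − (-273) = 78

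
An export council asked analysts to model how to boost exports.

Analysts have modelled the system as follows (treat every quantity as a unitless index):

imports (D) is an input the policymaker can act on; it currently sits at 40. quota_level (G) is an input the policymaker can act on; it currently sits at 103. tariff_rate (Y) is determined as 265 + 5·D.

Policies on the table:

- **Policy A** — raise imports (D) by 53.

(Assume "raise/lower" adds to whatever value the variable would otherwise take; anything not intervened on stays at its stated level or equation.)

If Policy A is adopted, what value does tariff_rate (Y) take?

Policy A (D + 53):
  D = 40 + 53 = 93
  Y = 265 + 5·93 = 730

730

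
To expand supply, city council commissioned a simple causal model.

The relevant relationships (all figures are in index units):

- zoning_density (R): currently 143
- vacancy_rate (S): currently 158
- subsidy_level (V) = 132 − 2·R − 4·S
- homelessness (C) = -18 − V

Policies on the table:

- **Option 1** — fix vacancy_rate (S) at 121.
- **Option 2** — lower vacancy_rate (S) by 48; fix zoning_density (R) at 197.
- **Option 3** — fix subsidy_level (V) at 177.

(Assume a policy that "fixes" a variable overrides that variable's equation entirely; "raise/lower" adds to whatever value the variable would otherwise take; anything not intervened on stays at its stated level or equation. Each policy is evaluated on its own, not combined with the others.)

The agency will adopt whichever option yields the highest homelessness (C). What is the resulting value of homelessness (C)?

684

Option 1 (S := 121):
  R = 143
  S = 121
  V = 132 − 2·143 − 4·121 = -638
  C = -18 − (-638) = 620
Option 2 (S − 48, R := 197):
  R = 197
  S = 158 − 48 = 110
  V = 132 − 2·197 − 4·110 = -702
  C = -18 − (-702) = 684
Option 3 (V := 177):
  R = 143
  S = 158
  V = 177
  C = -18 − 177 = -195
Comparing — Option 1: C=620, Option 2: C=684, Option 3: C=-195. Highest is 684 (Option 2).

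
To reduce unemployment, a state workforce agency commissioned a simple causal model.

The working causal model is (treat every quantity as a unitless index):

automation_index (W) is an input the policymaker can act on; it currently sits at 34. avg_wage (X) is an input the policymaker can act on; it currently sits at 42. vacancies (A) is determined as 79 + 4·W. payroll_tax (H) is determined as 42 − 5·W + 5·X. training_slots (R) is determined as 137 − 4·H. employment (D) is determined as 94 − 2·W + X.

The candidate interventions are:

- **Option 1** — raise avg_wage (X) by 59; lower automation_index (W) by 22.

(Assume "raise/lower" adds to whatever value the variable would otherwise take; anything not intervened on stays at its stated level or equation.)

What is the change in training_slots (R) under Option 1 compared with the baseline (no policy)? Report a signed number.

-1620

Baseline:
  W = 34
  X = 42
  H = 42 − 5·34 + 5·42 = 82
  R = 137 − 4·82 = -191
Option 1 (X + 59, W − 22):
  W = 34 − 22 = 12
  X = 42 + 59 = 101
  H = 42 − 5·12 + 5·101 = 487
  R = 137 − 4·487 = -1811
Change in R: -1811 − (-191) = -1620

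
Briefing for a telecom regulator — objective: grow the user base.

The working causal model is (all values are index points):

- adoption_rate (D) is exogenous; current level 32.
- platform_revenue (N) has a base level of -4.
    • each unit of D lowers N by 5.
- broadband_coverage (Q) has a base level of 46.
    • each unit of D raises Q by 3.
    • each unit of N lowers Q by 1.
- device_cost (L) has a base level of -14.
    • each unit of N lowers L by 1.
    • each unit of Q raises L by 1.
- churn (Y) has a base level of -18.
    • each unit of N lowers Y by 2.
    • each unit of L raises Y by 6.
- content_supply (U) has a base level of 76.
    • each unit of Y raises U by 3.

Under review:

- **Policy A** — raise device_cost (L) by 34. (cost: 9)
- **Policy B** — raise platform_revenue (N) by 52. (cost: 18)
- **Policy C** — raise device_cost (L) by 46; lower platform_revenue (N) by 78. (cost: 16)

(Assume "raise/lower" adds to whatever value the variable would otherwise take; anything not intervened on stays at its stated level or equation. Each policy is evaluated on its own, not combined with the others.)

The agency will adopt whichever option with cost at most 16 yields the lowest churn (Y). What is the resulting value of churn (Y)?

Policy A (L + 34):
  D = 32
  N = -4 − 5·32 = -164
  Q = 46 + 3·32 − (-164) = 306
  L = -14 − (-164) + 306 (+34 from intervention) = 490
  Y = -18 − 2·(-164) + 6·490 = 3250
Policy C (L + 46, N − 78):
  D = 32
  N = -4 − 5·32 (−78 from intervention) = -242
  Q = 46 + 3·32 − (-242) = 384
  L = -14 − (-242) + 384 (+46 from intervention) = 658
  Y = -18 − 2·(-242) + 6·658 = 4414
Comparing — Policy A: Y=3250, Policy C: Y=4414. Lowest is 3250 (Policy A).

3250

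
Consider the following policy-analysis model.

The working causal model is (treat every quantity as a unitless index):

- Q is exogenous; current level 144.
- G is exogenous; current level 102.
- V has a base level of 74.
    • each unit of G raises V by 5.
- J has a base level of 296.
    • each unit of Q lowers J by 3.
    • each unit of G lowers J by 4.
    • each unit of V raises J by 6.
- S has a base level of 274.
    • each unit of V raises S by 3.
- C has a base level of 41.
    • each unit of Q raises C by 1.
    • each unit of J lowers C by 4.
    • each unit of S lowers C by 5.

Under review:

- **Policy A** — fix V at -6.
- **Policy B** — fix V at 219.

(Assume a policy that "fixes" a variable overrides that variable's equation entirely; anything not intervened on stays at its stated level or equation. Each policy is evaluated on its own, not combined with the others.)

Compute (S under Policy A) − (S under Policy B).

Policy A (V := -6):
  G = 102
  V = -6
  S = 274 + 3·(-6) = 256
Policy B (V := 219):
  G = 102
  V = 219
  S = 274 + 3·219 = 931
S: 256 − 931 = -675

-675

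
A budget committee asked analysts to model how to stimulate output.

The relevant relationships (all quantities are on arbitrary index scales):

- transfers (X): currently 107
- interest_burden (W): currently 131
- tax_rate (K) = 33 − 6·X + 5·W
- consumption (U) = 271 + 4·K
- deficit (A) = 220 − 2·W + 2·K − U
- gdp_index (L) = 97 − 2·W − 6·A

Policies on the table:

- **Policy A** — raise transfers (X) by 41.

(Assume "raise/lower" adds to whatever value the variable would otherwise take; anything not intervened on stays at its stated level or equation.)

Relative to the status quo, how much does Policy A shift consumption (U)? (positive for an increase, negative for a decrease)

Baseline:
  X = 107
  W = 131
  K = 33 − 6·107 + 5·131 = 46
  U = 271 + 4·46 = 455
Policy A (X + 41):
  X = 107 + 41 = 148
  W = 131
  K = 33 − 6·148 + 5·131 = -200
  U = 271 + 4·(-200) = -529
Change in U: -529 − 455 = -984

-984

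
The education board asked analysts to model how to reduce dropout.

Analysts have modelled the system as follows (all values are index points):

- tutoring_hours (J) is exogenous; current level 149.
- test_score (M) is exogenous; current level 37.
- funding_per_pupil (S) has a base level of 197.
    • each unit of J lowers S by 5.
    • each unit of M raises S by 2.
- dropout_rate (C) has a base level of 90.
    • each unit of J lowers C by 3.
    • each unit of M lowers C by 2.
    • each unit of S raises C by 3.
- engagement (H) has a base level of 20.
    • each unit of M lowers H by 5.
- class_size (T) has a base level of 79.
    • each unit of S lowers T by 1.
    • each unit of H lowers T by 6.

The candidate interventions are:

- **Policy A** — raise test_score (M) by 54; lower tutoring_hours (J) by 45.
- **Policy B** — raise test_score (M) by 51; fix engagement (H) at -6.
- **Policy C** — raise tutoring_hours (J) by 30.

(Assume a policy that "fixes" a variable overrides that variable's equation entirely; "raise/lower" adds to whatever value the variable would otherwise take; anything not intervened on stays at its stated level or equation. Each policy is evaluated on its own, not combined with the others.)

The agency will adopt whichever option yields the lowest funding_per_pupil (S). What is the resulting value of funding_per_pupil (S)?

Policy A (M + 54, J − 45):
  J = 149 − 45 = 104
  M = 37 + 54 = 91
  S = 197 − 5·104 + 2·91 = -141
Policy B (M + 51, H := -6):
  J = 149
  M = 37 + 51 = 88
  S = 197 − 5·149 + 2·88 = -372
Policy C (J + 30):
  J = 149 + 30 = 179
  M = 37
  S = 197 − 5·179 + 2·37 = -624
Comparing — Policy A: S=-141, Policy B: S=-372, Policy C: S=-624. Lowest is -624 (Policy C).

-624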